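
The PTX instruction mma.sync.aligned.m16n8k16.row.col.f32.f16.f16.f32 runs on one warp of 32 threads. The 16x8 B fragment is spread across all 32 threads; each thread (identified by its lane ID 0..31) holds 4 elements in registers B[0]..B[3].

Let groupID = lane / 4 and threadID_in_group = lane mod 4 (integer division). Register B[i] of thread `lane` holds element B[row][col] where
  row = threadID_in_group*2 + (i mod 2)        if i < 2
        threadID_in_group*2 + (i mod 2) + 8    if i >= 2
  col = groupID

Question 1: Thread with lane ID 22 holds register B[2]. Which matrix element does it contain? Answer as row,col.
12,5

L=22⇒gr=22>>2=5, th=22&3=2
[2]⇒row 2·2+0+8=12  col gr=5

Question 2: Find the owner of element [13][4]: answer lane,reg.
18,3

c=4->g=4  r=13->rb=1,t=2,b0=1
L=4*4+2=18  i=1*2+1=3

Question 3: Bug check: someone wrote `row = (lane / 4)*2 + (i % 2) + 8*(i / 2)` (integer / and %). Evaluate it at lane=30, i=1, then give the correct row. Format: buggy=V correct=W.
`(lane / 4)*2 + (i % 2) + 8*(i / 2)`[30,1]⇒15
30: gr=7,th=2
[1] (2*2+1+0,7) = (5,7)
row: 15 vs 5

buggy=15 correct=5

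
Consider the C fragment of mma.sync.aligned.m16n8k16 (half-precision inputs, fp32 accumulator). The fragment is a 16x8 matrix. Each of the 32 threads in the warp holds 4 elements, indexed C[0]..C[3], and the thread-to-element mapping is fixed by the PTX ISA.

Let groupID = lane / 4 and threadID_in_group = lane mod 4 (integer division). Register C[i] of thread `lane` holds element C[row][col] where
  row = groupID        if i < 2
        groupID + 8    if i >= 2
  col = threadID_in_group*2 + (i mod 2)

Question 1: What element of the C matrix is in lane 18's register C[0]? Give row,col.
lane 18→18/4=4, 18 mod 4=2
i=0  r:4+0→4  c:2·2+0→4

4,4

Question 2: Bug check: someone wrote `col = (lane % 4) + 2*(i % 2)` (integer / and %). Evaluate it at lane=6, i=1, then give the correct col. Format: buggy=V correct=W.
`(lane % 4) + 2*(i % 2)`[6,1]=>4
lane 6=>6/4=1, 6 mod 4=2
i=1  r:1+0=>1  c:2·2+1=>5
col: 4 vs 5

buggy=4 correct=5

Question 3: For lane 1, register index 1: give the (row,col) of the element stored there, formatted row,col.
lane 1⇒1/4=0, 1 mod 4=1
i=1  r:0+0⇒0  c:2·1+1⇒3

0,3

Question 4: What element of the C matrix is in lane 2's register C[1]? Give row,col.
0,5

lane 2: gid=0 (2/4), tid=2 (2%4)
i=1: r=0+0=0, c=2*2+1=5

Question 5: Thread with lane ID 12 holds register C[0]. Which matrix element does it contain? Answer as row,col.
L=12->g=12>>2=3, t=12&3=0
[0]->row 3+0=3  col 0·2+0=0

3,0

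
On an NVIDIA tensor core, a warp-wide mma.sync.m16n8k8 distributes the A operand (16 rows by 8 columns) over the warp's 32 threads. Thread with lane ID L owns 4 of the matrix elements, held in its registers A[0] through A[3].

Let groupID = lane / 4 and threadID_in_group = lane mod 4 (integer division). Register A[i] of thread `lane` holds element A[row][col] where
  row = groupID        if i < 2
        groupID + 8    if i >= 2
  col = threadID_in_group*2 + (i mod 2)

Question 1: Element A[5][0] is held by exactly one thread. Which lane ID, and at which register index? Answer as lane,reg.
20,0

r:5=>grp=5,rB=0  c:0=>tig=0,lo=0
L=5*4+0=20  i=0*2+0=0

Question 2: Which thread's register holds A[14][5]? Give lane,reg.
26,3

r:14=>grp=6,rB=1  c:5=>tig=2,lo=1
L=6*4+2=26  i=1*2+1=3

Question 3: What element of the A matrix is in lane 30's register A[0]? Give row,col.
lane 30: g=7 (30/4), t=2 (30%4)
i=0: r=7+0=7, c=2*2+0=4

7,4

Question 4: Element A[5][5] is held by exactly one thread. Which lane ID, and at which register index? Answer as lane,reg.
r:5=>grp=5,rB=0  c:5=>tig=2,lo=1
L=5*4+2=22  i=0*2+1=1

22,1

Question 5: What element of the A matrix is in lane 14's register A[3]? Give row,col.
14: g=3,t=2
[3] (3+8,2*2+1) = (11,5)

11,5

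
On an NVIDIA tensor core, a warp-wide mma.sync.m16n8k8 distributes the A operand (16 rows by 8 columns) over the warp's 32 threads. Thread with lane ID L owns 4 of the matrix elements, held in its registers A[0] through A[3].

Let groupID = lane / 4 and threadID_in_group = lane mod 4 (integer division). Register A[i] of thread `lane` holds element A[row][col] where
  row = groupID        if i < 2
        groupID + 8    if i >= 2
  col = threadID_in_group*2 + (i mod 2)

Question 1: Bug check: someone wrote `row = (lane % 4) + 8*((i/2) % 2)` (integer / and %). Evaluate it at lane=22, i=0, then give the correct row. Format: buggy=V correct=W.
buggy=2 correct=5

`(lane % 4) + 8*((i/2) % 2)`[22,0]->2
22: g=5,t=2
[0] (5+0,2*2+0) = (5,4)
row: 2 vs 5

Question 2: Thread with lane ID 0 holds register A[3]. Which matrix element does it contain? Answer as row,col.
0: gr=0,th=0
[3] (0+8,0*2+1) = (8,1)

8,1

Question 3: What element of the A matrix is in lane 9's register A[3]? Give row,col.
10,3

lane 9: grp=2 (9/4), tig=1 (9%4)
i=3: r=2+8=10, c=1*2+1=3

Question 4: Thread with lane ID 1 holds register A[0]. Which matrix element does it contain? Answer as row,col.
L=1⇒gr=1>>2=0, th=1&3=1
[0]⇒row 0+0=0  col 1·2+0=2

0,2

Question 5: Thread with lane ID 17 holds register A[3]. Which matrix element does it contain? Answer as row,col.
12,3

17: g=4,t=1
[3] (4+8,1*2+1) = (12,3)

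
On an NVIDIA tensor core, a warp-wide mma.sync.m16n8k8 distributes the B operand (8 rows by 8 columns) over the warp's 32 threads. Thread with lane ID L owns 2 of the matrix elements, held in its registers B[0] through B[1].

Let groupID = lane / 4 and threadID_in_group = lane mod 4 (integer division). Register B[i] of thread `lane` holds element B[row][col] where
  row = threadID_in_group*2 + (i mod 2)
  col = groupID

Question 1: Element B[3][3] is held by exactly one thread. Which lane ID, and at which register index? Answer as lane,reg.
13,1

c:3=>grp=3  r:3=>tig=1,lo=1
L=3*4+1=13  i=1=1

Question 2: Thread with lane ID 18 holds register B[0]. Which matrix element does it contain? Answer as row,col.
4,4

18: G=4,T=2
[0] (2*2+0,4) = (4,4)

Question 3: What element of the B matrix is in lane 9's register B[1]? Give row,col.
3,2

lane 9->9/4=2, 9 mod 4=1
i=1  r:2·1+1->3  c:2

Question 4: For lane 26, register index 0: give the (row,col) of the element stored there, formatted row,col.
4,6

L=26⇒gr=26>>2=6, th=26&3=2
[0]⇒row 2·2+0=4  col gr=6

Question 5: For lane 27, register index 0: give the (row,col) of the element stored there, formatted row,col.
L=27=>grp=27>>2=6, tig=27&3=3
[0]=>row 3·2+0=6  col grp=6

6,6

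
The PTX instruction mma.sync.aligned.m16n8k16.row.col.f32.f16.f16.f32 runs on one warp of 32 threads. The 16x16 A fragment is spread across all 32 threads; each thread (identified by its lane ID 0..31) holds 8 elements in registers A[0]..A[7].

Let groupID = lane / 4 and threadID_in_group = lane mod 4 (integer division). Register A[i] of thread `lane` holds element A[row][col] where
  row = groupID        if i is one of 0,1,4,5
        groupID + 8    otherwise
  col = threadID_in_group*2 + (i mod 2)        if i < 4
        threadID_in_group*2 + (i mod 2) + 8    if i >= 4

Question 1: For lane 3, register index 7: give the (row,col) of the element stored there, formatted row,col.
L=3⇒gr=3>>2=0, th=3&3=3
[7]⇒row 0+8=8  col 3·2+1+8=15

8,15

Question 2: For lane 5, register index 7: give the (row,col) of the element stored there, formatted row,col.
9,11

lane 5: gr=1 (5/4), th=1 (5%4)
i=7: r=1+8=9, c=1*2+1+8=11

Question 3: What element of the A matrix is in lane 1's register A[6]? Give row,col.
8,10

lane 1: g=0 (1/4), t=1 (1%4)
i=6: r=0+8=8, c=1*2+0+8=10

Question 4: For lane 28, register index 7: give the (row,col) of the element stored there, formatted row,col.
lane 28: G=7 (28/4), T=0 (28%4)
i=7: r=7+8=15, c=0*2+1+8=9

15,9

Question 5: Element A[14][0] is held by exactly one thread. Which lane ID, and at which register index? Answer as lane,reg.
r: 14->gid=6,r8=1  c: 0->c8=0,tid=0,i&1=0
L=6*4+0=24  i=0*4+1*2+0=2

24,2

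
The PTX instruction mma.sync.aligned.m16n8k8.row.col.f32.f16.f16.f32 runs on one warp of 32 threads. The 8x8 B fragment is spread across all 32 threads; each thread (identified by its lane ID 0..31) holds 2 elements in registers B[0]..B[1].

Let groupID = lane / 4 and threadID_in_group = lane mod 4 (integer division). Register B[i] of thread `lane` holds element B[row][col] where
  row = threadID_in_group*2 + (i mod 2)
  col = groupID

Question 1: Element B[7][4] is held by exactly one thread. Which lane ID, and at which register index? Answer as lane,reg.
c: 4->gid=4  r: 7->tid=3,i&1=1
L=4*4+3=19  i=1=1

19,1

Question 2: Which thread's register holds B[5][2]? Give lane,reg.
10,1

c=2->g=2  r=5->t=2,b0=1
L=2*4+2=10  i=1=1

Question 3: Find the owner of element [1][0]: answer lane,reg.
0,1

c=0→G=0  r=1→T=0,p=1
L=0*4+0=0  i=1=1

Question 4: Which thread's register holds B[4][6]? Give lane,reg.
26,0

c=6->g=6  r=4->t=2,b0=0
L=6*4+2=26  i=0=0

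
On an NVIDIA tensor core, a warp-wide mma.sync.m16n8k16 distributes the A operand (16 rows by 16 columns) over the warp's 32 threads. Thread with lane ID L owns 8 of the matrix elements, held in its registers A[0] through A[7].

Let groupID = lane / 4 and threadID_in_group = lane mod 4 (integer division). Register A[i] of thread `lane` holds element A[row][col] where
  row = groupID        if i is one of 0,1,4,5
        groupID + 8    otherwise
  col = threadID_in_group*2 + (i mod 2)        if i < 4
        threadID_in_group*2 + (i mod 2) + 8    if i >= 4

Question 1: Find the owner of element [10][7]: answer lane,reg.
11,3

r=10⇒gr=2,Rb=1  c=7⇒Cb=0,th=3,odd=1
L=2*4+3=11  i=0*4+1*2+1=3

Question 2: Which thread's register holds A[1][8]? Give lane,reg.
4,4

r=1→G=1,rhi=0  c=8→chi=1,T=0,p=0
L=1*4+0=4  i=1*4+0*2+0=4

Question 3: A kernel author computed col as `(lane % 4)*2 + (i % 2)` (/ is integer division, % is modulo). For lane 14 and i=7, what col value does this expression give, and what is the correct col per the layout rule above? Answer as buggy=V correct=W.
`(lane % 4)*2 + (i % 2)`[14,7]→5
14: G=3,T=2
[7] (3+8,2*2+1+8) = (11,13)
col: 5 vs 13

buggy=5 correct=13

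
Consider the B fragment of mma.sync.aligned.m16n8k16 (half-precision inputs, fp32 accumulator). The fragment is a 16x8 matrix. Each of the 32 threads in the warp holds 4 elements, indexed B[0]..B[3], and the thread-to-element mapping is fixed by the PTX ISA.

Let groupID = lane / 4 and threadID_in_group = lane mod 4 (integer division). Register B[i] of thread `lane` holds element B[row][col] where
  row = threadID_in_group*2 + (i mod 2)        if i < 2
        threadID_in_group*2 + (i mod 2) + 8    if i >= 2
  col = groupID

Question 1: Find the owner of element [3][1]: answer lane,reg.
c=1→G=1  r=3→rhi=0,T=1,p=1
L=1*4+1=5  i=0*2+1=1

5,1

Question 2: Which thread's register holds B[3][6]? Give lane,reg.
25,1

c=6->g=6  r=3->rb=0,t=1,b0=1
L=6*4+1=25  i=0*2+1=1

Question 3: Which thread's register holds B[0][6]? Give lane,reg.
c=6->g=6  r=0->rb=0,t=0,b0=0
L=6*4+0=24  i=0*2+0=0

24,0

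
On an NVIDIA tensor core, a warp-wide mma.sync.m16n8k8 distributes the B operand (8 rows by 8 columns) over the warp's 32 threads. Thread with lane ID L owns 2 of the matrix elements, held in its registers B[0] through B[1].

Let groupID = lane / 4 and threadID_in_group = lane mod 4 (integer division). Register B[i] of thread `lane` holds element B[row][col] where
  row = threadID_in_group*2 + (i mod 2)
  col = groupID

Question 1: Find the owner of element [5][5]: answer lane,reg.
22,1

c: 5->gid=5  r: 5->tid=2,i&1=1
L=5*4+2=22  i=1=1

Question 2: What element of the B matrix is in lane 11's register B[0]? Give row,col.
6,2

lane 11→11/4=2, 11 mod 4=3
i=0  r:2·3+0→6  c:2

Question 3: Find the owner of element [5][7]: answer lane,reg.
30,1

c:7=>grp=7  r:5=>tig=2,lo=1
L=7*4+2=30  i=1=1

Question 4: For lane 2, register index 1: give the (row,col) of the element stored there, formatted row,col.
5,0

L=2=>grp=2>>2=0, tig=2&3=2
[1]=>row 2·2+1=5  col grp=0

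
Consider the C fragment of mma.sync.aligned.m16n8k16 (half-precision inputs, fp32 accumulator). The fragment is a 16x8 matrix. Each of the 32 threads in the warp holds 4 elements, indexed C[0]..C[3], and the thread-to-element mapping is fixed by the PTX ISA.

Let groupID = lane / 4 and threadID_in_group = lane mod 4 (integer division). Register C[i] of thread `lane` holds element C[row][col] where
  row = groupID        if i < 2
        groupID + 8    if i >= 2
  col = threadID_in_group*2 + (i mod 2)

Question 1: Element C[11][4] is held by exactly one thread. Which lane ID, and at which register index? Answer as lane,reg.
r=11⇒gr=3,Rb=1  c=4⇒th=2,odd=0
L=3*4+2=14  i=1*2+0=2

14,2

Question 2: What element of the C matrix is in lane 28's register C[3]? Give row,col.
lane 28→28/4=7, 28 mod 4=0
i=3  r:7+8→15  c:2·0+1→1

15,1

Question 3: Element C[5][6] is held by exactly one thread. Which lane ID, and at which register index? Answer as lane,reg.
23,0

r=5⇒gr=5,Rb=0  c=6⇒th=3,odd=0
L=5*4+3=23  i=0*2+0=0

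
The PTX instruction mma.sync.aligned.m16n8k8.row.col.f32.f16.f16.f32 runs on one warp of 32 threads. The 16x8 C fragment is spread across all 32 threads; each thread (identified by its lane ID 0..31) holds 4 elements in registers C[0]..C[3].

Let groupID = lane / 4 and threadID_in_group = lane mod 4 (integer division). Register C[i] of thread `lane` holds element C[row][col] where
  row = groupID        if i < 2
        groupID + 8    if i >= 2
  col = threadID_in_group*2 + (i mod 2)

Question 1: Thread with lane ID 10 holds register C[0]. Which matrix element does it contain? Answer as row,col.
2,4

lane 10=>10/4=2, 10 mod 4=2
i=0  r:2+0=>2  c:2·2+0=>4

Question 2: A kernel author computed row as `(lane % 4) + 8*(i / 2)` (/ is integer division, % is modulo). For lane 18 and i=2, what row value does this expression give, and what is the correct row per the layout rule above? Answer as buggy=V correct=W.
buggy=10 correct=12

`(lane % 4) + 8*(i / 2)`[18,2]=>10
18: grp=4,tig=2
[2] (4+8,2*2+0) = (12,4)
row: 10 vs 12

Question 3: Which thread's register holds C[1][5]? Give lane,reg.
6,1

r=1→G=1,rhi=0  c=5→T=2,p=1
L=1*4+2=6  i=0*2+1=1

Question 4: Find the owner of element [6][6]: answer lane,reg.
r=6⇒gr=6,Rb=0  c=6⇒th=3,odd=0
L=6*4+3=27  i=0*2+0=0

27,0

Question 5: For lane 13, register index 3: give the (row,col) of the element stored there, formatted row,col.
11,3

lane 13->13/4=3, 13 mod 4=1
i=3  r:3+8->11  c:2·1+1->3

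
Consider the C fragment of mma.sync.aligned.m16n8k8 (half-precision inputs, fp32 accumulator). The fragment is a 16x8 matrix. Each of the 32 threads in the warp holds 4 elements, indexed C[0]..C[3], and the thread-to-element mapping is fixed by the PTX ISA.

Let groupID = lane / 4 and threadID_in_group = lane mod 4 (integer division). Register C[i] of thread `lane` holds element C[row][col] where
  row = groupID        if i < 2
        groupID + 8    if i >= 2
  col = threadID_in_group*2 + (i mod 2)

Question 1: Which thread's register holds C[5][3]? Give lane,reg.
21,1

r=5⇒gr=5,Rb=0  c=3⇒th=1,odd=1
L=5*4+1=21  i=0*2+1=1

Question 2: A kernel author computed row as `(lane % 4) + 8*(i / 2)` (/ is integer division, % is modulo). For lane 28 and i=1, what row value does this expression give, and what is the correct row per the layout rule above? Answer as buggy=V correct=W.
buggy=0 correct=7

`(lane % 4) + 8*(i / 2)`[28,1]=>0
lane 28=>28/4=7, 28 mod 4=0
i=1  r:7+0=>7  c:2·0+1=>1
row: 0 vs 7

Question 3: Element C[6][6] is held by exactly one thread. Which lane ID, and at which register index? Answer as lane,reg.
r=6→G=6,rhi=0  c=6→T=3,p=0
L=6*4+3=27  i=0*2+0=0

27,0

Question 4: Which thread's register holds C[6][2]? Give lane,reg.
r=6⇒gr=6,Rb=0  c=2⇒th=1,odd=0
L=6*4+1=25  i=0*2+0=0

25,0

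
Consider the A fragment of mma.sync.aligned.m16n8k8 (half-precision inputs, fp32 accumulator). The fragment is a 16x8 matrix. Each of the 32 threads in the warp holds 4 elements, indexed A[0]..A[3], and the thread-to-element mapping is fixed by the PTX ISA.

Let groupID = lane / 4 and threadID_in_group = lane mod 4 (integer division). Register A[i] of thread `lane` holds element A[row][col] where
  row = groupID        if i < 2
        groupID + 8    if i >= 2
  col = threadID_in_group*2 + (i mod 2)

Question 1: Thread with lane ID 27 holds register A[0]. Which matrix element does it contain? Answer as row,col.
6,6

L=27->gid=27>>2=6, tid=27&3=3
[0]->row 6+0=6  col 3·2+0=6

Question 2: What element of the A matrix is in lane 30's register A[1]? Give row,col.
L=30->g=30>>2=7, t=30&3=2
[1]->row 7+0=7  col 2·2+1=5

7,5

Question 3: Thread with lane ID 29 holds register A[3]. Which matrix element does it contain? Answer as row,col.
L=29⇒gr=29>>2=7, th=29&3=1
[3]⇒row 7+8=15  col 1·2+1=3

15,3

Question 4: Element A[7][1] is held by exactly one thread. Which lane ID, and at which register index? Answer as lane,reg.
28,1

r=7->g=7,rb=0  c=1->t=0,b0=1
L=7*4+0=28  i=0*2+1=1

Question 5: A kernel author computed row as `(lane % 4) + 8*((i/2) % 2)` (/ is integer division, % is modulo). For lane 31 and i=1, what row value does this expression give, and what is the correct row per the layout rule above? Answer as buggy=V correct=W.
`(lane % 4) + 8*((i/2) % 2)`[31,1]→3
L=31→G=31>>2=7, T=31&3=3
[1]→row 7+0=7  col 3·2+1=7
row: 3 vs 7

buggy=3 correct=7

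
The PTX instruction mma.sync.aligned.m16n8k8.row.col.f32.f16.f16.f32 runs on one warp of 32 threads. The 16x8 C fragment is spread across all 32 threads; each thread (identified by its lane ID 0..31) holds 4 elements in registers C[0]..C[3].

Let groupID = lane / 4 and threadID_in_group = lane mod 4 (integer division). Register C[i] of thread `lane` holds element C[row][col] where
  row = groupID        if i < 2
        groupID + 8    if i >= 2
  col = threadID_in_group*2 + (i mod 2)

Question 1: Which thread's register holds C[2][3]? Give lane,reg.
r=2⇒gr=2,Rb=0  c=3⇒th=1,odd=1
L=2*4+1=9  i=0*2+1=1

9,1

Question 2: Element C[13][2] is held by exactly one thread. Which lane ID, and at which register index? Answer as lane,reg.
21,2

r: 13->gid=5,r8=1  c: 2->tid=1,i&1=0
L=5*4+1=21  i=1*2+0=2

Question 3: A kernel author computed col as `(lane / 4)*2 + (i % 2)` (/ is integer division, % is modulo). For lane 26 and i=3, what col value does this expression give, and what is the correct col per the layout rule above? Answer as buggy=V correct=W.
`(lane / 4)*2 + (i % 2)`[26,3]=>13
lane 26: grp=6 (26/4), tig=2 (26%4)
i=3: r=6+8=14, c=2*2+1=5
col: 13 vs 5

buggy=13 correct=5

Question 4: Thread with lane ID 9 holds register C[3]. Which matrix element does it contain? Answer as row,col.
lane 9: gid=2 (9/4), tid=1 (9%4)
i=3: r=2+8=10, c=1*2+1=3

10,3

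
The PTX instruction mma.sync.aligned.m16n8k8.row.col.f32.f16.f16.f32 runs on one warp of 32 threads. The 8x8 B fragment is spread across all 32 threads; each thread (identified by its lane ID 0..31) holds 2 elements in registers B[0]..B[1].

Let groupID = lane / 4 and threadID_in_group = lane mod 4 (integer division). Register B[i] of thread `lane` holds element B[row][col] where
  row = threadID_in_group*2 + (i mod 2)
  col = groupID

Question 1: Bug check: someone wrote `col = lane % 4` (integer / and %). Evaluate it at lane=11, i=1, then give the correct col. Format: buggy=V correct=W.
buggy=3 correct=2

`lane % 4`[11,1]->3
11: g=2,t=3
[1] (3*2+1,2) = (7,2)
col: 3 vs 2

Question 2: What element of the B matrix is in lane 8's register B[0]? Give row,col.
8: grp=2,tig=0
[0] (0*2+0,2) = (0,2)

0,2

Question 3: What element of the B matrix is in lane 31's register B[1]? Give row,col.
7,7

L=31→G=31>>2=7, T=31&3=3
[1]→row 3·2+1=7  col G=7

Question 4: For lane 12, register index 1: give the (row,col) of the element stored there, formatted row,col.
L=12→G=12>>2=3, T=12&3=0
[1]→row 0·2+1=1  col G=3

1,3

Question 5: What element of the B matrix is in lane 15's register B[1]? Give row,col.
7,3

lane 15⇒15/4=3, 15 mod 4=3
i=1  r:2·3+1⇒7  c:3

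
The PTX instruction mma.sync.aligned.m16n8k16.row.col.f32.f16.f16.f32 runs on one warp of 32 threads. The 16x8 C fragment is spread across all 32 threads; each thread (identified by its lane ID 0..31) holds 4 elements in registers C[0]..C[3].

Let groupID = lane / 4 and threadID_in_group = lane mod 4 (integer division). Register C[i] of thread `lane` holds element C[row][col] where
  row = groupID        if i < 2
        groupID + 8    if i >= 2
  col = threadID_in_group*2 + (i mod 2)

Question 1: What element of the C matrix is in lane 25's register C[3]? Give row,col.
14,3

L=25->g=25>>2=6, t=25&3=1
[3]->row 6+8=14  col 1·2+1=3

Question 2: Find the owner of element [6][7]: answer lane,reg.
r: 6->gid=6,r8=0  c: 7->tid=3,i&1=1
L=6*4+3=27  i=0*2+1=1

27,1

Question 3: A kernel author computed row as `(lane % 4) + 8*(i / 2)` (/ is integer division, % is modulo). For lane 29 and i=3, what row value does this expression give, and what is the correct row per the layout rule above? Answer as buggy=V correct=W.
buggy=9 correct=15

`(lane % 4) + 8*(i / 2)`[29,3]→9
L=29→G=29>>2=7, T=29&3=1
[3]→row 7+8=15  col 1·2+1=3
row: 9 vs 15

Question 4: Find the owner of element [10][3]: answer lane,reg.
r=10⇒gr=2,Rb=1  c=3⇒th=1,odd=1
L=2*4+1=9  i=1*2+1=3

9,3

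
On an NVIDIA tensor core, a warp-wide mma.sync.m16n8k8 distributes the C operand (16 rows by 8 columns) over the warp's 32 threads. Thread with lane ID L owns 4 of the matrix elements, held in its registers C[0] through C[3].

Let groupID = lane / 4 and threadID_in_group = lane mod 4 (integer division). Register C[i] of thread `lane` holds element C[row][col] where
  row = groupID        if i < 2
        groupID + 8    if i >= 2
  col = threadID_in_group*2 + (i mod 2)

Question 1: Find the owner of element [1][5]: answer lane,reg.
6,1

r=1→G=1,rhi=0  c=5→T=2,p=1
L=1*4+2=6  i=0*2+1=1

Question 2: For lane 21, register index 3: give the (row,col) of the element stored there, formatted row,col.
13,3

lane 21→21/4=5, 21 mod 4=1
i=3  r:5+8→13  c:2·1+1→3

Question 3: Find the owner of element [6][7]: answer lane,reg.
27,1

r=6->g=6,rb=0  c=7->t=3,b0=1
L=6*4+3=27  i=0*2+1=1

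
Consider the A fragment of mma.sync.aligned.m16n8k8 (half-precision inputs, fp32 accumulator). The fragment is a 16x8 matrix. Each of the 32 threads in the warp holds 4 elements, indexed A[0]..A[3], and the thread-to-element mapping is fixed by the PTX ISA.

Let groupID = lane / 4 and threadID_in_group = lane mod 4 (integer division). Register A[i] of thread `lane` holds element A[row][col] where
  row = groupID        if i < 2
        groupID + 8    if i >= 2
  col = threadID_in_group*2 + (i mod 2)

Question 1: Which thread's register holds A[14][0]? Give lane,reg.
24,2

r=14->g=6,rb=1  c=0->t=0,b0=0
L=6*4+0=24  i=1*2+0=2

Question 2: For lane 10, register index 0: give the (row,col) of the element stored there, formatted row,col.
lane 10: g=2 (10/4), t=2 (10%4)
i=0: r=2+0=2, c=2*2+0=4

2,4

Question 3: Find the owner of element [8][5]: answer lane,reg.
2,3

r: 8->gid=0,r8=1  c: 5->tid=2,i&1=1
L=0*4+2=2  i=1*2+1=3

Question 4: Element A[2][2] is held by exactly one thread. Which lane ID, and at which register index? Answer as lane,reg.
r=2->g=2,rb=0  c=2->t=1,b0=0
L=2*4+1=9  i=0*2+0=0

9,0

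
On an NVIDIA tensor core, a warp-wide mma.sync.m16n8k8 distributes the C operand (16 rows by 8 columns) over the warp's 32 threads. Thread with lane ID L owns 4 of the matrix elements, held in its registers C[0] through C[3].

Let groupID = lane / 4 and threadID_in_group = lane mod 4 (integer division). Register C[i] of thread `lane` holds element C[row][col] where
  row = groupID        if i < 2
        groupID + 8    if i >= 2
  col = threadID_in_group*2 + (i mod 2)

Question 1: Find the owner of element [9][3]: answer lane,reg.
5,3

r=9⇒gr=1,Rb=1  c=3⇒th=1,odd=1
L=1*4+1=5  i=1*2+1=3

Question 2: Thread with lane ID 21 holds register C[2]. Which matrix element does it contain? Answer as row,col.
13,2

L=21→G=21>>2=5, T=21&3=1
[2]→row 5+8=13  col 1·2+0=2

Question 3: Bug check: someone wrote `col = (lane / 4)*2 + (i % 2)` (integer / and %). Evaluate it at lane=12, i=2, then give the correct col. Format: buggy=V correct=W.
`(lane / 4)*2 + (i % 2)`[12,2]=>6
lane 12=>12/4=3, 12 mod 4=0
i=2  r:3+8=>11  c:2·0+0=>0
col: 6 vs 0

buggy=6 correct=0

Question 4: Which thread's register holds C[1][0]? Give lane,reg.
4,0

r=1→G=1,rhi=0  c=0→T=0,p=0
L=1*4+0=4  i=0*2+0=0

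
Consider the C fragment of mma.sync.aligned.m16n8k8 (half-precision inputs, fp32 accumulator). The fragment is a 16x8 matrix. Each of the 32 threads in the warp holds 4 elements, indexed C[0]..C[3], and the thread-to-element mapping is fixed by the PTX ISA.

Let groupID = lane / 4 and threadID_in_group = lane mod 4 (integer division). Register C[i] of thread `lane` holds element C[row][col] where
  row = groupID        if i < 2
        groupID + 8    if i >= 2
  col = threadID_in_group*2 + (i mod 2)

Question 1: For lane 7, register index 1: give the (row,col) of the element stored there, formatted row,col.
lane 7: gr=1 (7/4), th=3 (7%4)
i=1: r=1+0=1, c=3*2+1=7

1,7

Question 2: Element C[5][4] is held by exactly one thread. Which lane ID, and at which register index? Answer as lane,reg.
r=5->g=5,rb=0  c=4->t=2,b0=0
L=5*4+2=22  i=0*2+0=0

22,0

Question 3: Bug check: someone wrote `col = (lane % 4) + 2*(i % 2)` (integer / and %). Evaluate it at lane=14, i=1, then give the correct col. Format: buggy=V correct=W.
buggy=4 correct=5

`(lane % 4) + 2*(i % 2)`[14,1]=>4
14: grp=3,tig=2
[1] (3+0,2*2+1) = (3,5)
col: 4 vs 5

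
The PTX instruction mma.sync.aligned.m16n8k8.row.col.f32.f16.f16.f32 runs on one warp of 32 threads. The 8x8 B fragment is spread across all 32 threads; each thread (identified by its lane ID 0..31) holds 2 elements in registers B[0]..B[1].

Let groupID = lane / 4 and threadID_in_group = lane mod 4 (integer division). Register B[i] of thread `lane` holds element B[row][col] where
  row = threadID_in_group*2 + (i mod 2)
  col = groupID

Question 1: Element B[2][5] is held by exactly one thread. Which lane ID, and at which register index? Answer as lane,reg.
21,0

c=5⇒gr=5  r=2⇒th=1,odd=0
L=5*4+1=21  i=0=0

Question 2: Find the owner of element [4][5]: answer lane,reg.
c:5=>grp=5  r:4=>tig=2,lo=0
L=5*4+2=22  i=0=0

22,0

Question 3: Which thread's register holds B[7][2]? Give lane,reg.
11,1

c:2=>grp=2  r:7=>tig=3,lo=1
L=2*4+3=11  i=1=1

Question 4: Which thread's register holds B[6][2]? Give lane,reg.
c=2->g=2  r=6->t=3,b0=0
L=2*4+3=11  i=0=0

11,0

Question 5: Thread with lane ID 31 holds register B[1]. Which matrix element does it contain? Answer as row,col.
7,7

L=31=>grp=31>>2=7, tig=31&3=3
[1]=>row 3·2+1=7  col grp=7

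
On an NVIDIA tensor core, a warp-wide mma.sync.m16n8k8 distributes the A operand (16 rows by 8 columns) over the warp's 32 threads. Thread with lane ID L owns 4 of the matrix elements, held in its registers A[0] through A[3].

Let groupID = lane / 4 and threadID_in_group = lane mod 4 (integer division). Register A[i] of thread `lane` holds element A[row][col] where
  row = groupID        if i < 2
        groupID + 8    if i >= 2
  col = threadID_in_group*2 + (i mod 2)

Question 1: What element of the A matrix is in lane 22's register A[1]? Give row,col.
L=22->gid=22>>2=5, tid=22&3=2
[1]->row 5+0=5  col 2·2+1=5

5,5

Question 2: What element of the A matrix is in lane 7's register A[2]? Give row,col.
9,6

lane 7→7/4=1, 7 mod 4=3
i=2  r:1+8→9  c:2·3+0→6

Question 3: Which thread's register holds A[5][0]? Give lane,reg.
r=5→G=5,rhi=0  c=0→T=0,p=0
L=5*4+0=20  i=0*2+0=0

20,0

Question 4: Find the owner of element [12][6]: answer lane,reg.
r:12=>grp=4,rB=1  c:6=>tig=3,lo=0
L=4*4+3=19  i=1*2+0=2

19,2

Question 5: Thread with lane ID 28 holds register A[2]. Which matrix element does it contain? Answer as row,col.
15,0

lane 28->28/4=7, 28 mod 4=0
i=2  r:7+8->15  c:2·0+0->0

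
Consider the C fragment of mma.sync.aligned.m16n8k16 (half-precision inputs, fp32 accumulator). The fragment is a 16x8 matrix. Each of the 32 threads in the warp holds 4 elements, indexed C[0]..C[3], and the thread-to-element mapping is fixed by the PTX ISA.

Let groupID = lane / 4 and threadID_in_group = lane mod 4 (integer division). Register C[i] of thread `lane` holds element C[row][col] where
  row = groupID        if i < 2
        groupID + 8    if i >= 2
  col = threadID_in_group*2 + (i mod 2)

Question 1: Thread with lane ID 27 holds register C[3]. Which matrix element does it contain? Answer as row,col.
14,7

L=27->gid=27>>2=6, tid=27&3=3
[3]->row 6+8=14  col 3·2+1=7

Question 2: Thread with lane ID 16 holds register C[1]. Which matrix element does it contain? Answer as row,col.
lane 16→16/4=4, 16 mod 4=0
i=1  r:4+0→4  c:2·0+1→1

4,1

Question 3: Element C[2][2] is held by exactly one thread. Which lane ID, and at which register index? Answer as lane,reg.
9,0

r=2->g=2,rb=0  c=2->t=1,b0=0
L=2*4+1=9  i=0*2+0=0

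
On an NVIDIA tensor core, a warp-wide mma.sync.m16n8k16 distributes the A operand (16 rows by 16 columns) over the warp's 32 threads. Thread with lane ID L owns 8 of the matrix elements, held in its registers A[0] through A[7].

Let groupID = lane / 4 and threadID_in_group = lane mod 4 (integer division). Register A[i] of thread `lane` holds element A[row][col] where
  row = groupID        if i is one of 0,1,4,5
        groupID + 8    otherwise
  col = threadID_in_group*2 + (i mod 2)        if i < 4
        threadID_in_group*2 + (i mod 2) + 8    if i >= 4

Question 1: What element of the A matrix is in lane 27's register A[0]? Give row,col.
lane 27->27/4=6, 27 mod 4=3
i=0  r:6+0->6  c:2·3+0+0->6

6,6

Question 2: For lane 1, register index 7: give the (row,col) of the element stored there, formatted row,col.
L=1=>grp=1>>2=0, tig=1&3=1
[7]=>row 0+8=8  col 1·2+1+8=11

8,11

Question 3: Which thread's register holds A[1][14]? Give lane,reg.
7,4

r:1=>grp=1,rB=0  c:14=>cB=1,tig=3,lo=0
L=1*4+3=7  i=1*4+0*2+0=4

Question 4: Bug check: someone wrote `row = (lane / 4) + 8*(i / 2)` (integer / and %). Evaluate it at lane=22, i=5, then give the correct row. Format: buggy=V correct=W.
`(lane / 4) + 8*(i / 2)`[22,5]→21
22: G=5,T=2
[5] (5+0,2*2+1+8) = (5,13)
row: 21 vs 5

buggy=21 correct=5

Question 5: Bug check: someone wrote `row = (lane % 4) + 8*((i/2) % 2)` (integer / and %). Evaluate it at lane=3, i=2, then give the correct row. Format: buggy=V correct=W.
`(lane % 4) + 8*((i/2) % 2)`[3,2]->11
lane 3->3/4=0, 3 mod 4=3
i=2  r:0+8->8  c:2·3+0+0->6
row: 11 vs 8

buggy=11 correct=8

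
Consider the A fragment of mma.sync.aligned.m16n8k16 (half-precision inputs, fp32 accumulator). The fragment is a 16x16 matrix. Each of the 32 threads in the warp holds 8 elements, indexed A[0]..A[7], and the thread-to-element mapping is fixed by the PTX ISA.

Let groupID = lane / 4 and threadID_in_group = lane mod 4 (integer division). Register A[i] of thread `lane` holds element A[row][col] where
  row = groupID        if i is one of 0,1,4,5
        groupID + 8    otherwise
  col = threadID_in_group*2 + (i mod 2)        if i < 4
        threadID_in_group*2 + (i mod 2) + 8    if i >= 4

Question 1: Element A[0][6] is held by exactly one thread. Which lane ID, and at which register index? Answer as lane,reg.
3,0

r=0->g=0,rb=0  c=6->cb=0,t=3,b0=0
L=0*4+3=3  i=0*4+0*2+0=0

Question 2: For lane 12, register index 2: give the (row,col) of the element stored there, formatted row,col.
L=12->g=12>>2=3, t=12&3=0
[2]->row 3+8=11  col 0·2+0+0=0

11,0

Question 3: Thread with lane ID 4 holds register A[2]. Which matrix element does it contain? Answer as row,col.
lane 4: gid=1 (4/4), tid=0 (4%4)
i=2: r=1+8=9, c=0*2+0+0=0

9,0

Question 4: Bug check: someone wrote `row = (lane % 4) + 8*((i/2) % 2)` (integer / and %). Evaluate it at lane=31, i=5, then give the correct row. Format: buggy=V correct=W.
`(lane % 4) + 8*((i/2) % 2)`[31,5]=>3
lane 31=>31/4=7, 31 mod 4=3
i=5  r:7+0=>7  c:2·3+1+8=>15
row: 3 vs 7

buggy=3 correct=7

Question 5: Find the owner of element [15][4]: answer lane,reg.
30,2

r=15→G=7,rhi=1  c=4→chi=0,T=2,p=0
L=7*4+2=30  i=0*4+1*2+0=2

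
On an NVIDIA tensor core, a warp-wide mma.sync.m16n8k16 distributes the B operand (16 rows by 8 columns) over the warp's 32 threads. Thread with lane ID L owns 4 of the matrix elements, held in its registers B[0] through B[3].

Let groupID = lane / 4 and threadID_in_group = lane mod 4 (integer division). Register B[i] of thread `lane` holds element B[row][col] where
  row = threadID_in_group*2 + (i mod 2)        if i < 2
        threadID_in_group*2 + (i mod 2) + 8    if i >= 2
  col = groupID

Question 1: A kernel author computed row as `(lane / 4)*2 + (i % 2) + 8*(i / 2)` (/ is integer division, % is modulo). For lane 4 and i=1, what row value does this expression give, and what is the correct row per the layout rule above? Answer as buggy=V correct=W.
`(lane / 4)*2 + (i % 2) + 8*(i / 2)`[4,1]->3
lane 4->4/4=1, 4 mod 4=0
i=1  r:2·0+1+0->1  c:1
row: 3 vs 1

buggy=3 correct=1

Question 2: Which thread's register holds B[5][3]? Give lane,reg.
c: 3->gid=3  r: 5->r8=0,tid=2,i&1=1
L=3*4+2=14  i=0*2+1=1

14,1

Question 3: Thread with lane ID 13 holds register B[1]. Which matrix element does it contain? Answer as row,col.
3,3

13: gid=3,tid=1
[1] (1*2+1+0,3) = (3,3)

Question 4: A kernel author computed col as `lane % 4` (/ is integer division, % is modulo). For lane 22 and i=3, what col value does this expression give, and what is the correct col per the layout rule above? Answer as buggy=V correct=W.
`lane % 4`[22,3]->2
22: gid=5,tid=2
[3] (2*2+1+8,5) = (13,5)
col: 2 vs 5

buggy=2 correct=5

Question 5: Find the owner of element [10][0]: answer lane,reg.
c:0=>grp=0  r:10=>rB=1,tig=1,lo=0
L=0*4+1=1  i=1*2+0=2

1,2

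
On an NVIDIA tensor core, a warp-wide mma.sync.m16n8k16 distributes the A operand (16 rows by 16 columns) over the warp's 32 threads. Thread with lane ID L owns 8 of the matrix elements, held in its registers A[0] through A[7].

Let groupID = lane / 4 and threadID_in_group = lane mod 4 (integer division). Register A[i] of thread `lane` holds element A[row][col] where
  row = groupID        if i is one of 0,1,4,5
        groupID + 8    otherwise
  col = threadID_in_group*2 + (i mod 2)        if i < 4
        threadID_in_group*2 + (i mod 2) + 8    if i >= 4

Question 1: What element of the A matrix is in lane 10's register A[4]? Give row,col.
10: G=2,T=2
[4] (2+0,2*2+0+8) = (2,12)

2,12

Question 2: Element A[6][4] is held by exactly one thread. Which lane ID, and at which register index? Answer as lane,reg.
26,0

r=6→G=6,rhi=0  c=4→chi=0,T=2,p=0
L=6*4+2=26  i=0*4+0*2+0=0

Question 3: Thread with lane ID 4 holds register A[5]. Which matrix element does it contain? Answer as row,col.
1,9

lane 4: g=1 (4/4), t=0 (4%4)
i=5: r=1+0=1, c=0*2+1+8=9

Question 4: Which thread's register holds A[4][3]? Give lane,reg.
17,1

r=4→G=4,rhi=0  c=3→chi=0,T=1,p=1
L=4*4+1=17  i=0*4+0*2+1=1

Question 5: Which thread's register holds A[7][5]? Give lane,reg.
30,1

r:7=>grp=7,rB=0  c:5=>cB=0,tig=2,lo=1
L=7*4+2=30  i=0*4+0*2+1=1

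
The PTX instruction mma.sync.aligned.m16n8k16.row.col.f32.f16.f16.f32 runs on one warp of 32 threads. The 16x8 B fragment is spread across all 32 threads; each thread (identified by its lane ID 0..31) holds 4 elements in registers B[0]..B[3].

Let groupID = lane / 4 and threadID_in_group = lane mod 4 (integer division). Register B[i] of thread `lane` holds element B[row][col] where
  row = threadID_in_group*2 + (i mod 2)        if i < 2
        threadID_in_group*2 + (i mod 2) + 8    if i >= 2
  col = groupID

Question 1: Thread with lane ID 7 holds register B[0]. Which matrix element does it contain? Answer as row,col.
L=7→G=7>>2=1, T=7&3=3
[0]→row 3·2+0+0=6  col G=1

6,1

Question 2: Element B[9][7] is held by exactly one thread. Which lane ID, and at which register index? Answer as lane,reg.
28,3

c=7->g=7  r=9->rb=1,t=0,b0=1
L=7*4+0=28  i=1*2+1=3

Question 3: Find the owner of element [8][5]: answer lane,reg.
20,2

c=5⇒gr=5  r=8⇒Rb=1,th=0,odd=0
L=5*4+0=20  i=1*2+0=2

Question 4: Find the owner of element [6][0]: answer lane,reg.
c:0=>grp=0  r:6=>rB=0,tig=3,lo=0
L=0*4+3=3  i=0*2+0=0

3,0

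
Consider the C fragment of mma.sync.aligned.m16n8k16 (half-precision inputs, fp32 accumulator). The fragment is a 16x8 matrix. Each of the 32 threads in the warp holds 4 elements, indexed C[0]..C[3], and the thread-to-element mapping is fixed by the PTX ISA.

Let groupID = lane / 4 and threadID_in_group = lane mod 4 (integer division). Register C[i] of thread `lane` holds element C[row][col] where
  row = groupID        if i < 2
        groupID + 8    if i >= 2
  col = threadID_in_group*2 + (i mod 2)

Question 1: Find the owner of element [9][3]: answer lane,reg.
r=9->g=1,rb=1  c=3->t=1,b0=1
L=1*4+1=5  i=1*2+1=3

5,3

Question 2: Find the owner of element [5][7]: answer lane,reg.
23,1

r:5=>grp=5,rB=0  c:7=>tig=3,lo=1
L=5*4+3=23  i=0*2+1=1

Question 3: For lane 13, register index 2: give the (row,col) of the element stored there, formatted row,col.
13: grp=3,tig=1
[2] (3+8,1*2+0) = (11,2)

11,2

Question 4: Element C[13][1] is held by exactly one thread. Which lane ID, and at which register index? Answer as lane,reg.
r=13→G=5,rhi=1  c=1→T=0,p=1
L=5*4+0=20  i=1*2+1=3

20,3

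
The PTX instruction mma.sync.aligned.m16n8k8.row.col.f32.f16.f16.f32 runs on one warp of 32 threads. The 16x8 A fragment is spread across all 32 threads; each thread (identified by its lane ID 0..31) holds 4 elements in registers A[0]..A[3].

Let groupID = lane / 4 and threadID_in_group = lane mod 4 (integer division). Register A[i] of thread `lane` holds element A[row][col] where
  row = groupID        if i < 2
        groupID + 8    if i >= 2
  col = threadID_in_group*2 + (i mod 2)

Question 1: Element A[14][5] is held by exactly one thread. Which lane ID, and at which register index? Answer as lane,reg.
r=14⇒gr=6,Rb=1  c=5⇒th=2,odd=1
L=6*4+2=26  i=1*2+1=3

26,3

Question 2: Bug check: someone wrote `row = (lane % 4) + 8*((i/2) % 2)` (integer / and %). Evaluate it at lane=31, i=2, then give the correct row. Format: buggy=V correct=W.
buggy=11 correct=15

`(lane % 4) + 8*((i/2) % 2)`[31,2]⇒11
lane 31: gr=7 (31/4), th=3 (31%4)
i=2: r=7+8=15, c=3*2+0=6
row: 11 vs 15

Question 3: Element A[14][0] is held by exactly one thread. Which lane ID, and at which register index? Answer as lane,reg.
24,2

r:14=>grp=6,rB=1  c:0=>tig=0,lo=0
L=6*4+0=24  i=1*2+0=2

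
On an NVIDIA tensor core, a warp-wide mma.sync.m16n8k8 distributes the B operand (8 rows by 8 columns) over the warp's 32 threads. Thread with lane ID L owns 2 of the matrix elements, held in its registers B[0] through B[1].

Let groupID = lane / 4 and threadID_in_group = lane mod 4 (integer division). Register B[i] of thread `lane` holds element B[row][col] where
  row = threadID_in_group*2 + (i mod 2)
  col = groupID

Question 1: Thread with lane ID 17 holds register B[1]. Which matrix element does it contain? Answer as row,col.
3,4

lane 17: gr=4 (17/4), th=1 (17%4)
i=1: r=1*2+1=3, c=gr=4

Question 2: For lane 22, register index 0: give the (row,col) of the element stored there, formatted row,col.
lane 22->22/4=5, 22 mod 4=2
i=0  r:2·2+0->4  c:5

4,5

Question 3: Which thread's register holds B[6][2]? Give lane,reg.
c:2=>grp=2  r:6=>tig=3,lo=0
L=2*4+3=11  i=0=0

11,0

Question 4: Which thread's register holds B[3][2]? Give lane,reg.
9,1

c=2->g=2  r=3->t=1,b0=1
L=2*4+1=9  i=1=1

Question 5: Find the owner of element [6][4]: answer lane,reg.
19,0

c:4=>grp=4  r:6=>tig=3,lo=0
L=4*4+3=19  i=0=0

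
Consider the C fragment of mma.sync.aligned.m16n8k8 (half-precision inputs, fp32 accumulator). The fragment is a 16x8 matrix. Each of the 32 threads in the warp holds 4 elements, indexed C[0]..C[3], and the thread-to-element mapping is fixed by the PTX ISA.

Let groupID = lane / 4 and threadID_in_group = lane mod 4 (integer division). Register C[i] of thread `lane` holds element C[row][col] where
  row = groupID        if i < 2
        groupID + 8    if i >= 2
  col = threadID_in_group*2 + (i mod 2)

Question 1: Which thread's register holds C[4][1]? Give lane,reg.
16,1

r=4⇒gr=4,Rb=0  c=1⇒th=0,odd=1
L=4*4+0=16  i=0*2+1=1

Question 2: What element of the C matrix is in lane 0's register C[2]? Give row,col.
8,0

0: G=0,T=0
[2] (0+8,0*2+0) = (8,0)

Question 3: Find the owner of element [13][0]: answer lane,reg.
r=13⇒gr=5,Rb=1  c=0⇒th=0,odd=0
L=5*4+0=20  i=1*2+0=2

20,2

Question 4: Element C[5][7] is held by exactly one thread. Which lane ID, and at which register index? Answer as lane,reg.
23,1

r: 5->gid=5,r8=0  c: 7->tid=3,i&1=1
L=5*4+3=23  i=0*2+1=1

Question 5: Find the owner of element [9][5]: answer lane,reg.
6,3

r:9=>grp=1,rB=1  c:5=>tig=2,lo=1
L=1*4+2=6  i=1*2+1=3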